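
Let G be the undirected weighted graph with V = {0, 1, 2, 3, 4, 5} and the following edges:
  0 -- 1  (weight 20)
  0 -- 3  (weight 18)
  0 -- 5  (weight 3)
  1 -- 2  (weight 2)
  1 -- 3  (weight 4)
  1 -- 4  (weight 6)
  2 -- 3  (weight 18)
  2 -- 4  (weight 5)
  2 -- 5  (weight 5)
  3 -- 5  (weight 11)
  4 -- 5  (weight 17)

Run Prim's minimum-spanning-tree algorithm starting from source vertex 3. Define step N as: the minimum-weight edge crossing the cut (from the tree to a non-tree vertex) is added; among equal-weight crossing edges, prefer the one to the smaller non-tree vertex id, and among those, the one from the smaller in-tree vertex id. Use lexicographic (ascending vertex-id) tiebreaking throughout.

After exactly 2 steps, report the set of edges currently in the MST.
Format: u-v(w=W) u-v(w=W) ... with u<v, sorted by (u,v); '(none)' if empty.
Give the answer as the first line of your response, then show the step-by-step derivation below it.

1-2(w=2) 1-3(w=4)

step 1: add edge 1-3 (w=4); MST = {1-3(w=4)}
step 2: add edge 1-2 (w=2); MST = {1-2(w=2) 1-3(w=4)}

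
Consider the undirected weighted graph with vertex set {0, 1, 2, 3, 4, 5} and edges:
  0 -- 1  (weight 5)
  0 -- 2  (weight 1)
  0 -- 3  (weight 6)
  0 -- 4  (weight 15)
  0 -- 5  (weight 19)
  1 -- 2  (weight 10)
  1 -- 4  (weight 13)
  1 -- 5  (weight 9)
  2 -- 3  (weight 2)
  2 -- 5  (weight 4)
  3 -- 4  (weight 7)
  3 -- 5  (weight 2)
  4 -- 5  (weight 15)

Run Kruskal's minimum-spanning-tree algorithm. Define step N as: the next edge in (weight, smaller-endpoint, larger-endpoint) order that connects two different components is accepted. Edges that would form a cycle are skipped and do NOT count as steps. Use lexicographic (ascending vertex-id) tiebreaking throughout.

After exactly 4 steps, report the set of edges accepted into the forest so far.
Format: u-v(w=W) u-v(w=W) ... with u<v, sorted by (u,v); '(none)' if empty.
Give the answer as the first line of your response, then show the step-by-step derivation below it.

0-1(w=5) 0-2(w=1) 2-3(w=2) 3-5(w=2)

step 1: add edge 0-2 (w=1); MST = {0-2(w=1)}
step 2: add edge 2-3 (w=2); MST = {0-2(w=1) 2-3(w=2)}
step 3: add edge 3-5 (w=2); MST = {0-2(w=1) 2-3(w=2) 3-5(w=2)}
step 4: add edge 0-1 (w=5); MST = {0-1(w=5) 0-2(w=1) 2-3(w=2) 3-5(w=2)}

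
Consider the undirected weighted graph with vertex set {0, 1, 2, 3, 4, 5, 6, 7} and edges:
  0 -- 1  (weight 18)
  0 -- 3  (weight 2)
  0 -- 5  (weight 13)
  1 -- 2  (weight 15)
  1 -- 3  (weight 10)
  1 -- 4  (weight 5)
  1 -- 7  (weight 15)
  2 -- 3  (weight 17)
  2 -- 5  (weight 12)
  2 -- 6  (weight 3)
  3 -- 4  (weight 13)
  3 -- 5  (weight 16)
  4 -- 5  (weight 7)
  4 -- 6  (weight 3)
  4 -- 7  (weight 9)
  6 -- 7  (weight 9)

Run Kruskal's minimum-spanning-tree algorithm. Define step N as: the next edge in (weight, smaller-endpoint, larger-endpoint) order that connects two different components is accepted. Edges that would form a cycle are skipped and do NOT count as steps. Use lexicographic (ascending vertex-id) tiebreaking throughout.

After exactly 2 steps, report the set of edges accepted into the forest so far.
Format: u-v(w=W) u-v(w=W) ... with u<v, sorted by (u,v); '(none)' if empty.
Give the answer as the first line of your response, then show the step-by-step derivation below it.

0-3(w=2) 2-6(w=3)

step 1: add edge 0-3 (w=2); MST = {0-3(w=2)}
step 2: add edge 2-6 (w=3); MST = {0-3(w=2) 2-6(w=3)}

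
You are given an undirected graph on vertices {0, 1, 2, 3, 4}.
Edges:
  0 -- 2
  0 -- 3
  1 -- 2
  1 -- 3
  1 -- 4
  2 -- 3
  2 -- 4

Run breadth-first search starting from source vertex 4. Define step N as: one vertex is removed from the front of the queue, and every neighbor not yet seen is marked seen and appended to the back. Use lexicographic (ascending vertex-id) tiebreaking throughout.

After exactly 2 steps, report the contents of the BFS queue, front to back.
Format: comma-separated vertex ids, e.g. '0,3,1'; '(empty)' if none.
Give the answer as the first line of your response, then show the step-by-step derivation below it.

2,3

step 1: dequeue 4; queue=[1,2]; order=4
step 2: dequeue 1; queue=[2,3]; order=4,1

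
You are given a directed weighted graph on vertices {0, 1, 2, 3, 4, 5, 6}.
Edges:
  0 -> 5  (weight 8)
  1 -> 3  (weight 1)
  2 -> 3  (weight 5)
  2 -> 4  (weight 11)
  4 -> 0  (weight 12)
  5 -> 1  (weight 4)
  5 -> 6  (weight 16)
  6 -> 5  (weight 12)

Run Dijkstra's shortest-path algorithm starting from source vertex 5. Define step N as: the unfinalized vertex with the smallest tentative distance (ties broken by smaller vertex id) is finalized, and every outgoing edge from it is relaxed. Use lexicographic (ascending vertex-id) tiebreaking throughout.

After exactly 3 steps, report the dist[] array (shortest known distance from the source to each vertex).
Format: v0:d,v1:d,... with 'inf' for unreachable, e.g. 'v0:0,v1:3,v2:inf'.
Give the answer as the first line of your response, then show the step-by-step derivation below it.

v0:inf,v1:4,v2:inf,v3:5,v4:inf,v5:0,v6:16

step 1: dist = v0:inf,v1:4,v2:inf,v3:inf,v4:inf,v5:0,v6:16
step 2: dist = v0:inf,v1:4,v2:inf,v3:5,v4:inf,v5:0,v6:16
step 3: dist = v0:inf,v1:4,v2:inf,v3:5,v4:inf,v5:0,v6:16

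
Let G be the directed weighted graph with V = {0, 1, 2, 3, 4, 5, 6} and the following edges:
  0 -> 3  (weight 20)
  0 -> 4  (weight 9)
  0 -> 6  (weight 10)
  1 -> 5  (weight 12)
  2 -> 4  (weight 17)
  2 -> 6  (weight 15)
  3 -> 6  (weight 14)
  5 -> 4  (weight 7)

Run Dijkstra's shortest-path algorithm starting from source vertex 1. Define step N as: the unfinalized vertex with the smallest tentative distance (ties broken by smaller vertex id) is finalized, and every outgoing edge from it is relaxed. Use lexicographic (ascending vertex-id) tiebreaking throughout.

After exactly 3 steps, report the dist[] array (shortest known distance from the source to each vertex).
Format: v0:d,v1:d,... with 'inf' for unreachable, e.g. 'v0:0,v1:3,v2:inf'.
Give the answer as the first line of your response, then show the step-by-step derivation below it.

v0:inf,v1:0,v2:inf,v3:inf,v4:19,v5:12,v6:inf

step 1: dist = v0:inf,v1:0,v2:inf,v3:inf,v4:inf,v5:12,v6:inf
step 2: dist = v0:inf,v1:0,v2:inf,v3:inf,v4:19,v5:12,v6:inf
step 3: dist = v0:inf,v1:0,v2:inf,v3:inf,v4:19,v5:12,v6:inf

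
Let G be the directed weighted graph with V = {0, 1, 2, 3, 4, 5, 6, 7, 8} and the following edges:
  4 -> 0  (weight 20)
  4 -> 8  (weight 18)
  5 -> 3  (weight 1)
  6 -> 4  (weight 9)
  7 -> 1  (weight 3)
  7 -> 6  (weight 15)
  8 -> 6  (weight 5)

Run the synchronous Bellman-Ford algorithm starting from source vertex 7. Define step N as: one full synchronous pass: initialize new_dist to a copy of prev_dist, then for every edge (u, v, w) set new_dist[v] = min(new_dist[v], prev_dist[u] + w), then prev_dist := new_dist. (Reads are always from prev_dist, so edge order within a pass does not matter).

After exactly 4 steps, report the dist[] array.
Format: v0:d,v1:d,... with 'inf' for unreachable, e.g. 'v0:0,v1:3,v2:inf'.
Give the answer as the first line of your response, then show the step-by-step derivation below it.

v0:44,v1:3,v2:inf,v3:inf,v4:24,v5:inf,v6:15,v7:0,v8:42

step 1: dist = v0:inf,v1:3,v2:inf,v3:inf,v4:inf,v5:inf,v6:15,v7:0,v8:inf
step 2: dist = v0:inf,v1:3,v2:inf,v3:inf,v4:24,v5:inf,v6:15,v7:0,v8:inf
step 3: dist = v0:44,v1:3,v2:inf,v3:inf,v4:24,v5:inf,v6:15,v7:0,v8:42
step 4: dist = v0:44,v1:3,v2:inf,v3:inf,v4:24,v5:inf,v6:15,v7:0,v8:42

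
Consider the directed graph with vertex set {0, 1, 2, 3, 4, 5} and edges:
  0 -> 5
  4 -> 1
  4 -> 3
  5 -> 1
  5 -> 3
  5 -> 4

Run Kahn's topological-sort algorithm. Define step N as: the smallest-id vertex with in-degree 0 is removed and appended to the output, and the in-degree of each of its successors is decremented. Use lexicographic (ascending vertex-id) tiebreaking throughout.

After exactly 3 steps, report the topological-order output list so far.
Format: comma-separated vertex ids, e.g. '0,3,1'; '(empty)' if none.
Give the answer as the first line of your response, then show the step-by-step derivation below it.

0,2,5

step 1: output 0; order=[0]; indeg=(0,2,0,2,1,0)
step 2: output 2; order=[0,2]; indeg=(0,2,0,2,1,0)
step 3: output 5; order=[0,2,5]; indeg=(0,1,0,1,0,0)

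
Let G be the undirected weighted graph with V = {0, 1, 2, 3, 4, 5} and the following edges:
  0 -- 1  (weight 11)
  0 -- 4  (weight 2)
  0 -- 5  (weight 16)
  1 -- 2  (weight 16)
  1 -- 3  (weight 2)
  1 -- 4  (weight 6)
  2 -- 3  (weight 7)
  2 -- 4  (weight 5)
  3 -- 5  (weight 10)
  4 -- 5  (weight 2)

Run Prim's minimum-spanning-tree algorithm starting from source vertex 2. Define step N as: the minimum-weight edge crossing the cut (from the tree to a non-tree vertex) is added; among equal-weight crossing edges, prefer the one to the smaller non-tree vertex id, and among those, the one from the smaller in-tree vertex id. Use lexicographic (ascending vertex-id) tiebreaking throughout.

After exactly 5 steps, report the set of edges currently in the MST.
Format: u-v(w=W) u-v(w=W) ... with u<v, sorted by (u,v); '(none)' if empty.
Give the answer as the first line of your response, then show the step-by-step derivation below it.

0-4(w=2) 1-3(w=2) 1-4(w=6) 2-4(w=5) 4-5(w=2)

step 1: add edge 2-4 (w=5); MST = {2-4(w=5)}
step 2: add edge 0-4 (w=2); MST = {0-4(w=2) 2-4(w=5)}
step 3: add edge 4-5 (w=2); MST = {0-4(w=2) 2-4(w=5) 4-5(w=2)}
step 4: add edge 1-4 (w=6); MST = {0-4(w=2) 1-4(w=6) 2-4(w=5) 4-5(w=2)}
step 5: add edge 1-3 (w=2); MST = {0-4(w=2) 1-3(w=2) 1-4(w=6) 2-4(w=5) 4-5(w=2)}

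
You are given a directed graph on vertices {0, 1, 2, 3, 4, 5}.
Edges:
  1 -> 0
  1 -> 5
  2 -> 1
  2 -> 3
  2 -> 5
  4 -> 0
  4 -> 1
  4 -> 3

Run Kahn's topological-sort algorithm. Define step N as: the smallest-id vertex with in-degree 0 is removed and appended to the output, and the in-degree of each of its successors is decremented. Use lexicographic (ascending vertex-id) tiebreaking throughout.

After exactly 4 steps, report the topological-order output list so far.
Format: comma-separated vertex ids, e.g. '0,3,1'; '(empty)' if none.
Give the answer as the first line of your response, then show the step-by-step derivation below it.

2,4,1,0

step 1: output 2; order=[2]; indeg=(2,1,0,1,0,1)
step 2: output 4; order=[2,4]; indeg=(1,0,0,0,0,1)
step 3: output 1; order=[2,4,1]; indeg=(0,0,0,0,0,0)
step 4: output 0; order=[2,4,1,0]; indeg=(0,0,0,0,0,0)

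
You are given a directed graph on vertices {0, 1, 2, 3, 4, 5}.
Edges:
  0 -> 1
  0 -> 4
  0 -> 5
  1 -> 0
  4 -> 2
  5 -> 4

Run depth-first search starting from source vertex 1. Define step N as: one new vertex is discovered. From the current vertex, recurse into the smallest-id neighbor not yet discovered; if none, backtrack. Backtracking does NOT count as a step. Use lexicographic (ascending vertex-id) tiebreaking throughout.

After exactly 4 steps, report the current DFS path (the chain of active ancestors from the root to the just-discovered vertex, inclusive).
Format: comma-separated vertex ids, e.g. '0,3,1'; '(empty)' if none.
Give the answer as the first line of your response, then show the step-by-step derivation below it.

1,0,4,2

step 1: discover 1; path=1; order=1
step 2: discover 0; path=1>0; order=1,0
step 3: discover 4; path=1>0>4; order=1,0,4
step 4: discover 2; path=1>0>4>2; order=1,0,4,2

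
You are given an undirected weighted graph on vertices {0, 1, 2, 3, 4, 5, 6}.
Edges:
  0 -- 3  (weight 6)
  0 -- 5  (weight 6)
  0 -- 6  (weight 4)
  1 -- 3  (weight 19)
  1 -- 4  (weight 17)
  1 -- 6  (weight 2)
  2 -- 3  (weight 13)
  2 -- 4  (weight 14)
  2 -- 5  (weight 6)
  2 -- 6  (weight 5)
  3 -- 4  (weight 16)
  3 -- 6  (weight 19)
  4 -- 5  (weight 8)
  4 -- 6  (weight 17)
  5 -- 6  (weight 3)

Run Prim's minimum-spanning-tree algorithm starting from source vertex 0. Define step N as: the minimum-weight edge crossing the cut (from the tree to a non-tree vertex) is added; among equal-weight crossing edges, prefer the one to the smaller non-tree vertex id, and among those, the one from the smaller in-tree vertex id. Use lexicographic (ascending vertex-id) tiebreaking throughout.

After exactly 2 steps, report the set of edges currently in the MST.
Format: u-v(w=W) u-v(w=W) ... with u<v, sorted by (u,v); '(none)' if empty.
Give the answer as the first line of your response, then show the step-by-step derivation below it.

0-6(w=4) 1-6(w=2)

step 1: add edge 0-6 (w=4); MST = {0-6(w=4)}
step 2: add edge 1-6 (w=2); MST = {0-6(w=4) 1-6(w=2)}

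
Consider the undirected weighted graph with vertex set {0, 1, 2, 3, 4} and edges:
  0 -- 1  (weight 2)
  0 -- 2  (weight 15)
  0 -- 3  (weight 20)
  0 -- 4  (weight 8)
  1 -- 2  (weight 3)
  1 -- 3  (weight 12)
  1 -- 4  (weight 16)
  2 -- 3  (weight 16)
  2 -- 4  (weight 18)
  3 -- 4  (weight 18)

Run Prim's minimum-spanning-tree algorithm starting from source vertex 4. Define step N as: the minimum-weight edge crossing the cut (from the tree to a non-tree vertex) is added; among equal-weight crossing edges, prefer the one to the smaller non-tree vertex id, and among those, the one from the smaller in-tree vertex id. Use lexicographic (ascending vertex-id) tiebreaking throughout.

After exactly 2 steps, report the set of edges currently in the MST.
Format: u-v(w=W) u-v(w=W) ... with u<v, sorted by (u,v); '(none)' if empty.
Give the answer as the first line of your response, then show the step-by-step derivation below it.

0-1(w=2) 0-4(w=8)

step 1: add edge 0-4 (w=8); MST = {0-4(w=8)}
step 2: add edge 0-1 (w=2); MST = {0-1(w=2) 0-4(w=8)}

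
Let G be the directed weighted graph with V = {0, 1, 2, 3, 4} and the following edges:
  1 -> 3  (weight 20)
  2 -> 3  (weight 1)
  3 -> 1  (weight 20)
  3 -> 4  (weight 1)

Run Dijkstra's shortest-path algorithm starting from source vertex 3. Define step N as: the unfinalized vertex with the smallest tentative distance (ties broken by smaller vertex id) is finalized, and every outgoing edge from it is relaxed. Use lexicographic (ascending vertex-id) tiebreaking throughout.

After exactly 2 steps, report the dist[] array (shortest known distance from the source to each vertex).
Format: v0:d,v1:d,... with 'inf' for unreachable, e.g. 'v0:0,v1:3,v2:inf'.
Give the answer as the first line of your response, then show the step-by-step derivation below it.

v0:inf,v1:20,v2:inf,v3:0,v4:1

step 1: dist = v0:inf,v1:20,v2:inf,v3:0,v4:1
step 2: dist = v0:inf,v1:20,v2:inf,v3:0,v4:1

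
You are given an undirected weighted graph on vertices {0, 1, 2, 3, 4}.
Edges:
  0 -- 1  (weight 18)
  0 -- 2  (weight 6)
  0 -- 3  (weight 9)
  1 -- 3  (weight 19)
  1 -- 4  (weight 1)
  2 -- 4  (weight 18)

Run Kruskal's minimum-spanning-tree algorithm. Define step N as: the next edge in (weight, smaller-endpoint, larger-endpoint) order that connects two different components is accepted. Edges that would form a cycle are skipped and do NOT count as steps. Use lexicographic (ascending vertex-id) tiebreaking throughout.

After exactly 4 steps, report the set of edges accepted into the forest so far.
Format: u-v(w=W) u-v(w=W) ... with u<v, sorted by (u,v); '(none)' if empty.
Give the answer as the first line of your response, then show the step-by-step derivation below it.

0-1(w=18) 0-2(w=6) 0-3(w=9) 1-4(w=1)

step 1: add edge 1-4 (w=1); MST = {1-4(w=1)}
step 2: add edge 0-2 (w=6); MST = {0-2(w=6) 1-4(w=1)}
step 3: add edge 0-3 (w=9); MST = {0-2(w=6) 0-3(w=9) 1-4(w=1)}
step 4: add edge 0-1 (w=18); MST = {0-1(w=18) 0-2(w=6) 0-3(w=9) 1-4(w=1)}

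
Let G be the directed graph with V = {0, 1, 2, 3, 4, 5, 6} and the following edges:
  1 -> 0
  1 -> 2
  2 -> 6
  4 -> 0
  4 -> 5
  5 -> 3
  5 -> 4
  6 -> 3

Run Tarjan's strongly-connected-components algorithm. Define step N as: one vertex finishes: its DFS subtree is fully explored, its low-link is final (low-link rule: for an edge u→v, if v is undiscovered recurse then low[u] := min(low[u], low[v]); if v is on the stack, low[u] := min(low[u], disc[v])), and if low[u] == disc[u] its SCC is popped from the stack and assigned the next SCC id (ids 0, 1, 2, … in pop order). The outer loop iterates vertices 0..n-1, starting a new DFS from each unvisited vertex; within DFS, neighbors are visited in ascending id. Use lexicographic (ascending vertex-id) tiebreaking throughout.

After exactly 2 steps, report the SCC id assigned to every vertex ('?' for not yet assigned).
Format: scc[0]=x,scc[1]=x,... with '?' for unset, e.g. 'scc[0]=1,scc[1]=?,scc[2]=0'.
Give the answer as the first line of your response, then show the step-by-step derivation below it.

scc[0]=0,scc[1]=?,scc[2]=?,scc[3]=1,scc[4]=?,scc[5]=?,scc[6]=?

step 1: low=(low[0]=0,low[1]=?,low[2]=?,low[3]=?,low[4]=?,low[5]=?,low[6]=?); scc=(scc[0]=0,scc[1]=?,scc[2]=?,scc[3]=?,scc[4]=?,scc[5]=?,scc[6]=?)
step 2: low=(low[0]=0,low[1]=1,low[2]=2,low[3]=4,low[4]=?,low[5]=?,low[6]=3); scc=(scc[0]=0,scc[1]=?,scc[2]=?,scc[3]=1,scc[4]=?,scc[5]=?,scc[6]=?)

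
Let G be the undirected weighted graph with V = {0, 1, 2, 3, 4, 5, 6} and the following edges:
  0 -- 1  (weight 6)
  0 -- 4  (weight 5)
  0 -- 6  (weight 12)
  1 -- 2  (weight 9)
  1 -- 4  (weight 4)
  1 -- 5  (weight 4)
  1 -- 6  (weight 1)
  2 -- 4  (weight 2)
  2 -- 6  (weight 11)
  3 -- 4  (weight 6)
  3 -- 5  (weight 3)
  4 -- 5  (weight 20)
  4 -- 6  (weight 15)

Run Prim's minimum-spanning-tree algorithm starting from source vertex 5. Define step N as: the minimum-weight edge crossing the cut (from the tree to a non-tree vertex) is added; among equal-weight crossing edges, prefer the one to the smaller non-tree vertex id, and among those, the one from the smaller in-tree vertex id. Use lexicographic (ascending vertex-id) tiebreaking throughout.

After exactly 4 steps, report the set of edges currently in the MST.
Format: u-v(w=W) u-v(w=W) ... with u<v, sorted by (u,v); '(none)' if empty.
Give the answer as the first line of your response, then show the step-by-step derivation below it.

1-4(w=4) 1-5(w=4) 1-6(w=1) 3-5(w=3)

step 1: add edge 3-5 (w=3); MST = {3-5(w=3)}
step 2: add edge 1-5 (w=4); MST = {1-5(w=4) 3-5(w=3)}
step 3: add edge 1-6 (w=1); MST = {1-5(w=4) 1-6(w=1) 3-5(w=3)}
step 4: add edge 1-4 (w=4); MST = {1-4(w=4) 1-5(w=4) 1-6(w=1) 3-5(w=3)}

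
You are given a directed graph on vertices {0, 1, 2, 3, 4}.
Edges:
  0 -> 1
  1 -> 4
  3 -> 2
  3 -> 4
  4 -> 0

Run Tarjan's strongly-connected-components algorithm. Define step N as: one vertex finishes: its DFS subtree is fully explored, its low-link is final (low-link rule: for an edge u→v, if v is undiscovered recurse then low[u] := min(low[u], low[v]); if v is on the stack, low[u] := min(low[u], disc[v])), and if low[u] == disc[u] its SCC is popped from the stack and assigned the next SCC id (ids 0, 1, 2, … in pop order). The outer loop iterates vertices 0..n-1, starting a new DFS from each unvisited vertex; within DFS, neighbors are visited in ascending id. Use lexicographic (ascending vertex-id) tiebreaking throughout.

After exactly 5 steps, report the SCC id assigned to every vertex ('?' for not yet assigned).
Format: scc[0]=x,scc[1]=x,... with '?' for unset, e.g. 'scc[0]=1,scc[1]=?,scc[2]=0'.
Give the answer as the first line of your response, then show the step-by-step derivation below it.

scc[0]=0,scc[1]=0,scc[2]=1,scc[3]=2,scc[4]=0

step 1: low=(low[0]=0,low[1]=1,low[2]=?,low[3]=?,low[4]=0); scc=(scc[0]=?,scc[1]=?,scc[2]=?,scc[3]=?,scc[4]=?)
step 2: low=(low[0]=0,low[1]=0,low[2]=?,low[3]=?,low[4]=0); scc=(scc[0]=?,scc[1]=?,scc[2]=?,scc[3]=?,scc[4]=?)
step 3: low=(low[0]=0,low[1]=0,low[2]=?,low[3]=?,low[4]=0); scc=(scc[0]=0,scc[1]=0,scc[2]=?,scc[3]=?,scc[4]=0)
step 4: low=(low[0]=0,low[1]=0,low[2]=3,low[3]=?,low[4]=0); scc=(scc[0]=0,scc[1]=0,scc[2]=1,scc[3]=?,scc[4]=0)
step 5: low=(low[0]=0,low[1]=0,low[2]=3,low[3]=4,low[4]=0); scc=(scc[0]=0,scc[1]=0,scc[2]=1,scc[3]=2,scc[4]=0)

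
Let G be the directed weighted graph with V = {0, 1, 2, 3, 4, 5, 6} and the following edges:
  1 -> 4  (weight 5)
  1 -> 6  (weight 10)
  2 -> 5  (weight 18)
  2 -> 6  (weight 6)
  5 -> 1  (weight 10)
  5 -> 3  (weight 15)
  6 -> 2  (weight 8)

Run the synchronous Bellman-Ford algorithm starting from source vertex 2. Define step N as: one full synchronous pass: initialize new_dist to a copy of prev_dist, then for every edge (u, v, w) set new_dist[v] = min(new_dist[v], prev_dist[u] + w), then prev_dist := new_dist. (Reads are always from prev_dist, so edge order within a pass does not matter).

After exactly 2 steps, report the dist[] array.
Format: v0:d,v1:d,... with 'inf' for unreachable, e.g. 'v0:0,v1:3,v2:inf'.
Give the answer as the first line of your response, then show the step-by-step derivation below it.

v0:inf,v1:28,v2:0,v3:33,v4:inf,v5:18,v6:6

step 1: dist = v0:inf,v1:inf,v2:0,v3:inf,v4:inf,v5:18,v6:6
step 2: dist = v0:inf,v1:28,v2:0,v3:33,v4:inf,v5:18,v6:6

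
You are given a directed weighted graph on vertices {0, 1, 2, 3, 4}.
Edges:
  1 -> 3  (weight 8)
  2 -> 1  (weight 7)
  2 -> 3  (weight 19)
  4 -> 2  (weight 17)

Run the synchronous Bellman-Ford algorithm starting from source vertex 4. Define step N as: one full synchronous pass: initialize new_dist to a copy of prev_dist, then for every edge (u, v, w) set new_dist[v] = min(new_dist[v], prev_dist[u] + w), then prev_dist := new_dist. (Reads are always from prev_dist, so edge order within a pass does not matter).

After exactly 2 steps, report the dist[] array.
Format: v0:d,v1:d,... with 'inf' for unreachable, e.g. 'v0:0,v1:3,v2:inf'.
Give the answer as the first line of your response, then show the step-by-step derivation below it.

v0:inf,v1:24,v2:17,v3:36,v4:0

step 1: dist = v0:inf,v1:inf,v2:17,v3:inf,v4:0
step 2: dist = v0:inf,v1:24,v2:17,v3:36,v4:0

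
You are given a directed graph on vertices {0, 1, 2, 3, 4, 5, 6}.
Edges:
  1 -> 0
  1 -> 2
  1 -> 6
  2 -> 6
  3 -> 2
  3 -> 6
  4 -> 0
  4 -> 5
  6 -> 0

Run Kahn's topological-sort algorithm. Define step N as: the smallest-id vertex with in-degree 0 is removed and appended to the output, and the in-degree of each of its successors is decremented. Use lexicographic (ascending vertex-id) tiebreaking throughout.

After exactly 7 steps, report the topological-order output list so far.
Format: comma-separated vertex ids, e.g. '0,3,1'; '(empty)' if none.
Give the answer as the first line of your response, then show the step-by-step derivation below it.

1,3,2,4,5,6,0

step 1: output 1; order=[1]; indeg=(2,0,1,0,0,1,2)
step 2: output 3; order=[1,3]; indeg=(2,0,0,0,0,1,1)
step 3: output 2; order=[1,3,2]; indeg=(2,0,0,0,0,1,0)
step 4: output 4; order=[1,3,2,4]; indeg=(1,0,0,0,0,0,0)
step 5: output 5; order=[1,3,2,4,5]; indeg=(1,0,0,0,0,0,0)
step 6: output 6; order=[1,3,2,4,5,6]; indeg=(0,0,0,0,0,0,0)
step 7: output 0; order=[1,3,2,4,5,6,0]; indeg=(0,0,0,0,0,0,0)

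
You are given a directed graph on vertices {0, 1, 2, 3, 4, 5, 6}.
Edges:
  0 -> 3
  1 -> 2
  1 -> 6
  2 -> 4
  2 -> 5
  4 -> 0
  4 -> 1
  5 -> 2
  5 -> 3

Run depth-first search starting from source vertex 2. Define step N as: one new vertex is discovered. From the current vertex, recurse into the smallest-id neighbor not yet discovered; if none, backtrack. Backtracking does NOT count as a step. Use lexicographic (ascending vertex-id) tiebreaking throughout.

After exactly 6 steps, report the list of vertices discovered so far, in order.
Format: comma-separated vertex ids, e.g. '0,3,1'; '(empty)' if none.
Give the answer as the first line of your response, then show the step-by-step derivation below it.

2,4,0,3,1,6

step 1: discover 2; path=2; order=2
step 2: discover 4; path=2>4; order=2,4
step 3: discover 0; path=2>4>0; order=2,4,0
step 4: discover 3; path=2>4>0>3; order=2,4,0,3
step 5: discover 1; path=2>4>1; order=2,4,0,3,1
step 6: discover 6; path=2>4>1>6; order=2,4,0,3,1,6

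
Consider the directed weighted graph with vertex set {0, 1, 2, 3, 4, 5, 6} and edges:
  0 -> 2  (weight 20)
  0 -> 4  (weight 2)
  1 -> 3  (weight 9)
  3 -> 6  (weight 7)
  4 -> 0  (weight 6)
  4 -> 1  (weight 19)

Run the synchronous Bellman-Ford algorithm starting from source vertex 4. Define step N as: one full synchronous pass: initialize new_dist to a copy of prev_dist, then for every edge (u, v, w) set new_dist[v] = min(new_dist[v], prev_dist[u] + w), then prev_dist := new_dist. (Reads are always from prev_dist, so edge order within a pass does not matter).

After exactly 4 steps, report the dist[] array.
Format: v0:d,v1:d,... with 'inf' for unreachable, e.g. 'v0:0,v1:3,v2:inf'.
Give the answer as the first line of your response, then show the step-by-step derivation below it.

v0:6,v1:19,v2:26,v3:28,v4:0,v5:inf,v6:35

step 1: dist = v0:6,v1:19,v2:inf,v3:inf,v4:0,v5:inf,v6:inf
step 2: dist = v0:6,v1:19,v2:26,v3:28,v4:0,v5:inf,v6:inf
step 3: dist = v0:6,v1:19,v2:26,v3:28,v4:0,v5:inf,v6:35
step 4: dist = v0:6,v1:19,v2:26,v3:28,v4:0,v5:inf,v6:35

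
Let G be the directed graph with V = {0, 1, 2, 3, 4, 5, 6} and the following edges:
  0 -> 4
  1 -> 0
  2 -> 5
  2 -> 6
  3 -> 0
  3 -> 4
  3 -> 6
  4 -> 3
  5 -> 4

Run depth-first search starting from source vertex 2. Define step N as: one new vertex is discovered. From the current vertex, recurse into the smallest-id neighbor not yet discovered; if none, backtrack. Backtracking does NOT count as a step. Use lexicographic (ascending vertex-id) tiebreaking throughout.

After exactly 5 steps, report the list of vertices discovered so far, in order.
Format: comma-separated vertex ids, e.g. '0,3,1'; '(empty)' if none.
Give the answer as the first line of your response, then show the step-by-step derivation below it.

2,5,4,3,0

step 1: discover 2; path=2; order=2
step 2: discover 5; path=2>5; order=2,5
step 3: discover 4; path=2>5>4; order=2,5,4
step 4: discover 3; path=2>5>4>3; order=2,5,4,3
step 5: discover 0; path=2>5>4>3>0; order=2,5,4,3,0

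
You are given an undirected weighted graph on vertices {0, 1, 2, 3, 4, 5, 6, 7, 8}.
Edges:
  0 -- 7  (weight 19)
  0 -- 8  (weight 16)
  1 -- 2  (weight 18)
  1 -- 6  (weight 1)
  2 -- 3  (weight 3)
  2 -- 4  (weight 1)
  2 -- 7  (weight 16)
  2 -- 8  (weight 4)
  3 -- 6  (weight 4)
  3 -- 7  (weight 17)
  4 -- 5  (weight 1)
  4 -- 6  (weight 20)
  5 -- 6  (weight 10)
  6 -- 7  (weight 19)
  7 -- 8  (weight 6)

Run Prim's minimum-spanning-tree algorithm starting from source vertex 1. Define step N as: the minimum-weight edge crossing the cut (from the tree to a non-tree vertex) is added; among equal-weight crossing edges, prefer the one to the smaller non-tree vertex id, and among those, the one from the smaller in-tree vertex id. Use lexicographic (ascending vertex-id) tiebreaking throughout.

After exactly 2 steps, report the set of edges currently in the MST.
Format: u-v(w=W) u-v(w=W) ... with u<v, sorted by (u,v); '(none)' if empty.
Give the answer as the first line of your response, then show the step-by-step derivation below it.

1-6(w=1) 3-6(w=4)

step 1: add edge 1-6 (w=1); MST = {1-6(w=1)}
step 2: add edge 3-6 (w=4); MST = {1-6(w=1) 3-6(w=4)}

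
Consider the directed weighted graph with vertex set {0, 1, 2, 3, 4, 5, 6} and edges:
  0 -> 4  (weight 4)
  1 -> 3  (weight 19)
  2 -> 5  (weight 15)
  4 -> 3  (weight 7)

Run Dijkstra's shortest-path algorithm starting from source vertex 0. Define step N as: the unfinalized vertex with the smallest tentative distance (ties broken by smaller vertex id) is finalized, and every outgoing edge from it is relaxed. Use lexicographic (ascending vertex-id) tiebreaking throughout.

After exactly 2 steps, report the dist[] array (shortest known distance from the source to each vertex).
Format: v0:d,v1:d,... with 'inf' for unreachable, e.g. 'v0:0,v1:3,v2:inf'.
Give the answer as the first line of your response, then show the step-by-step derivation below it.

v0:0,v1:inf,v2:inf,v3:11,v4:4,v5:inf,v6:inf

step 1: dist = v0:0,v1:inf,v2:inf,v3:inf,v4:4,v5:inf,v6:inf
step 2: dist = v0:0,v1:inf,v2:inf,v3:11,v4:4,v5:inf,v6:inf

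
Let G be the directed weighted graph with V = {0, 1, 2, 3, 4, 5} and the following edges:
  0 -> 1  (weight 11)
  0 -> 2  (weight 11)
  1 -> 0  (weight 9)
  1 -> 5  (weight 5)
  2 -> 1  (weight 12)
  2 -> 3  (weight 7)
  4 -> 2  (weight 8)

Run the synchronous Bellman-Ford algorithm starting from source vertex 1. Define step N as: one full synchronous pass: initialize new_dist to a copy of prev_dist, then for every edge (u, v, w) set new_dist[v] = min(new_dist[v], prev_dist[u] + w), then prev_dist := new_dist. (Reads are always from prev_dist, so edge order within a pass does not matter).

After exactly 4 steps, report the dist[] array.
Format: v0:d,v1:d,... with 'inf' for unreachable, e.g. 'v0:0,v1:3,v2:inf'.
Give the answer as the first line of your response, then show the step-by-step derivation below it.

v0:9,v1:0,v2:20,v3:27,v4:inf,v5:5

step 1: dist = v0:9,v1:0,v2:inf,v3:inf,v4:inf,v5:5
step 2: dist = v0:9,v1:0,v2:20,v3:inf,v4:inf,v5:5
step 3: dist = v0:9,v1:0,v2:20,v3:27,v4:inf,v5:5
step 4: dist = v0:9,v1:0,v2:20,v3:27,v4:inf,v5:5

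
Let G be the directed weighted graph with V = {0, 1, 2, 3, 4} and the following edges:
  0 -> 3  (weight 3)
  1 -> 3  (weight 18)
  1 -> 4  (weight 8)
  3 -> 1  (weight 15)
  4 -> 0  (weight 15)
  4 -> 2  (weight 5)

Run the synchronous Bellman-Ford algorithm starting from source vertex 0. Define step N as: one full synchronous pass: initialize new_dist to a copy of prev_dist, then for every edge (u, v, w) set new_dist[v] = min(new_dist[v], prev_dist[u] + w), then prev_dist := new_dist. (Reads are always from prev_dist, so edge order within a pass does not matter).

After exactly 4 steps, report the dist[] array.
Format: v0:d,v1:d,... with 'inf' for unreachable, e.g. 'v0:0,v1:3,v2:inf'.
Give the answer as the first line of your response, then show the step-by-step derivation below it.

v0:0,v1:18,v2:31,v3:3,v4:26

step 1: dist = v0:0,v1:inf,v2:inf,v3:3,v4:inf
step 2: dist = v0:0,v1:18,v2:inf,v3:3,v4:inf
step 3: dist = v0:0,v1:18,v2:inf,v3:3,v4:26
step 4: dist = v0:0,v1:18,v2:31,v3:3,v4:26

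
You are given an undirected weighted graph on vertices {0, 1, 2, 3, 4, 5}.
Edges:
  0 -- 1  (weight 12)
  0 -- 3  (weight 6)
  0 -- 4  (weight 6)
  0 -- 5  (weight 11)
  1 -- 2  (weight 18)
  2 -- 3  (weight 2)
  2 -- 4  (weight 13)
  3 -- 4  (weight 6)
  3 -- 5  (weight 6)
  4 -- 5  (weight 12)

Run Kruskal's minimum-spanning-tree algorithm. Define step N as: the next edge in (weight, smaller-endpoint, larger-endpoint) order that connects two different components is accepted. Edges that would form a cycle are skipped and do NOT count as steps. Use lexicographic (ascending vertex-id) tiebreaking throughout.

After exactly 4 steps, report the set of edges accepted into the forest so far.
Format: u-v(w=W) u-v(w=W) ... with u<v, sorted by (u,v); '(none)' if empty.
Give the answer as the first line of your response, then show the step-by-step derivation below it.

0-3(w=6) 0-4(w=6) 2-3(w=2) 3-5(w=6)

step 1: add edge 2-3 (w=2); MST = {2-3(w=2)}
step 2: add edge 0-3 (w=6); MST = {0-3(w=6) 2-3(w=2)}
step 3: add edge 0-4 (w=6); MST = {0-3(w=6) 0-4(w=6) 2-3(w=2)}
step 4: add edge 3-5 (w=6); MST = {0-3(w=6) 0-4(w=6) 2-3(w=2) 3-5(w=6)}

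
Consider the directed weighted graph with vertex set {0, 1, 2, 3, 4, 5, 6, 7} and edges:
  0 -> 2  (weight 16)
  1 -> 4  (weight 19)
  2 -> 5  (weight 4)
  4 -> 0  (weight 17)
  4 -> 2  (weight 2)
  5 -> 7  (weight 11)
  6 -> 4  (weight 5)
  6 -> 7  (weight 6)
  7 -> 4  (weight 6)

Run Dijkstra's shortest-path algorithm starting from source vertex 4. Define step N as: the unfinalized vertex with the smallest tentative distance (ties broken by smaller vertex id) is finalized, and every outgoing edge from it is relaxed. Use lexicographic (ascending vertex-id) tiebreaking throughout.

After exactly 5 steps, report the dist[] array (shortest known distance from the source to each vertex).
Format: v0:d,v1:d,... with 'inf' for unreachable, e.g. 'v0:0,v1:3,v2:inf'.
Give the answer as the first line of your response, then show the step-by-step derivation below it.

v0:17,v1:inf,v2:2,v3:inf,v4:0,v5:6,v6:inf,v7:17

step 1: dist = v0:17,v1:inf,v2:2,v3:inf,v4:0,v5:inf,v6:inf,v7:inf
step 2: dist = v0:17,v1:inf,v2:2,v3:inf,v4:0,v5:6,v6:inf,v7:inf
step 3: dist = v0:17,v1:inf,v2:2,v3:inf,v4:0,v5:6,v6:inf,v7:17
step 4: dist = v0:17,v1:inf,v2:2,v3:inf,v4:0,v5:6,v6:inf,v7:17
step 5: dist = v0:17,v1:inf,v2:2,v3:inf,v4:0,v5:6,v6:inf,v7:17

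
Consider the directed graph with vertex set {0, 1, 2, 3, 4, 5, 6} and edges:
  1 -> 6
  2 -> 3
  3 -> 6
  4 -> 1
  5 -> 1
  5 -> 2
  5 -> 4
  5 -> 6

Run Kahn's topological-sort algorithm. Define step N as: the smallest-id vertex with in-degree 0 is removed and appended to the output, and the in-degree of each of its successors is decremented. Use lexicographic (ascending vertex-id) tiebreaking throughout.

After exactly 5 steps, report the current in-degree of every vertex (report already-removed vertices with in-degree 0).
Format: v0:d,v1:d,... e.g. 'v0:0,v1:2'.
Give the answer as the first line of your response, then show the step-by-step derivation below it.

v0:0,v1:0,v2:0,v3:0,v4:0,v5:0,v6:1

step 1: output 0; order=[0]; indeg=(0,2,1,1,1,0,3)
step 2: output 5; order=[0,5]; indeg=(0,1,0,1,0,0,2)
step 3: output 2; order=[0,5,2]; indeg=(0,1,0,0,0,0,2)
step 4: output 3; order=[0,5,2,3]; indeg=(0,1,0,0,0,0,1)
step 5: output 4; order=[0,5,2,3,4]; indeg=(0,0,0,0,0,0,1)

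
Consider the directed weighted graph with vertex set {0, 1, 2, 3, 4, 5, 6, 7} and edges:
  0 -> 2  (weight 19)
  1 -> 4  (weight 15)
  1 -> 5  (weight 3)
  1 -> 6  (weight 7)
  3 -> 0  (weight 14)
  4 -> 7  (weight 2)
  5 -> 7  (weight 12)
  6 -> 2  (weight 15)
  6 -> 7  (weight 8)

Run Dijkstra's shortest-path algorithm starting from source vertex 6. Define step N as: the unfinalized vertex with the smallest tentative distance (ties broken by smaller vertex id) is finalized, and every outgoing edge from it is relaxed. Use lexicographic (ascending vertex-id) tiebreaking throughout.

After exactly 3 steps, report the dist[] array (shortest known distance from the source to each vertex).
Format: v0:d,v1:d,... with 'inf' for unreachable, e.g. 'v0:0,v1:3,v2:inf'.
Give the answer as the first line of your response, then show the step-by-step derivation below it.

v0:inf,v1:inf,v2:15,v3:inf,v4:inf,v5:inf,v6:0,v7:8

step 1: dist = v0:inf,v1:inf,v2:15,v3:inf,v4:inf,v5:inf,v6:0,v7:8
step 2: dist = v0:inf,v1:inf,v2:15,v3:inf,v4:inf,v5:inf,v6:0,v7:8
step 3: dist = v0:inf,v1:inf,v2:15,v3:inf,v4:inf,v5:inf,v6:0,v7:8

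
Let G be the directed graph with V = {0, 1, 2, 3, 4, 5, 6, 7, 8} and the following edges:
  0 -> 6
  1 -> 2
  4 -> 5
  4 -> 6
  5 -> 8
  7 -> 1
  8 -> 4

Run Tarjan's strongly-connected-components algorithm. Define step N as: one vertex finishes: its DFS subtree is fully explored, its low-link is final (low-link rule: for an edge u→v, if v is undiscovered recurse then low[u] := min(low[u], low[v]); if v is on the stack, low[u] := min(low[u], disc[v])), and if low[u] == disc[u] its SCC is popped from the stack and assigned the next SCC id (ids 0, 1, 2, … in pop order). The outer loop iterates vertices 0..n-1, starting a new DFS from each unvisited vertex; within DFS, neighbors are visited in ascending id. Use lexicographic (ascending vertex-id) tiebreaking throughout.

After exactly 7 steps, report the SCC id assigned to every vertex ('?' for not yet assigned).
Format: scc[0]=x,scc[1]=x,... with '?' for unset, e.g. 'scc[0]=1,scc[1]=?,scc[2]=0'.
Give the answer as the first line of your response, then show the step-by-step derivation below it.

scc[0]=1,scc[1]=3,scc[2]=2,scc[3]=4,scc[4]=?,scc[5]=?,scc[6]=0,scc[7]=?,scc[8]=?

step 1: low=(low[0]=0,low[1]=?,low[2]=?,low[3]=?,low[4]=?,low[5]=?,low[6]=1,low[7]=?,low[8]=?); scc=(scc[0]=?,scc[1]=?,scc[2]=?,scc[3]=?,scc[4]=?,scc[5]=?,scc[6]=0,scc[7]=?,scc[8]=?)
step 2: low=(low[0]=0,low[1]=?,low[2]=?,low[3]=?,low[4]=?,low[5]=?,low[6]=1,low[7]=?,low[8]=?); scc=(scc[0]=1,scc[1]=?,scc[2]=?,scc[3]=?,scc[4]=?,scc[5]=?,scc[6]=0,scc[7]=?,scc[8]=?)
step 3: low=(low[0]=0,low[1]=2,low[2]=3,low[3]=?,low[4]=?,low[5]=?,low[6]=1,low[7]=?,low[8]=?); scc=(scc[0]=1,scc[1]=?,scc[2]=2,scc[3]=?,scc[4]=?,scc[5]=?,scc[6]=0,scc[7]=?,scc[8]=?)
step 4: low=(low[0]=0,low[1]=2,low[2]=3,low[3]=?,low[4]=?,low[5]=?,low[6]=1,low[7]=?,low[8]=?); scc=(scc[0]=1,scc[1]=3,scc[2]=2,scc[3]=?,scc[4]=?,scc[5]=?,scc[6]=0,scc[7]=?,scc[8]=?)
step 5: low=(low[0]=0,low[1]=2,low[2]=3,low[3]=4,low[4]=?,low[5]=?,low[6]=1,low[7]=?,low[8]=?); scc=(scc[0]=1,scc[1]=3,scc[2]=2,scc[3]=4,scc[4]=?,scc[5]=?,scc[6]=0,scc[7]=?,scc[8]=?)
step 6: low=(low[0]=0,low[1]=2,low[2]=3,low[3]=4,low[4]=5,low[5]=6,low[6]=1,low[7]=?,low[8]=5); scc=(scc[0]=1,scc[1]=3,scc[2]=2,scc[3]=4,scc[4]=?,scc[5]=?,scc[6]=0,scc[7]=?,scc[8]=?)
step 7: low=(low[0]=0,low[1]=2,low[2]=3,low[3]=4,low[4]=5,low[5]=5,low[6]=1,low[7]=?,low[8]=5); scc=(scc[0]=1,scc[1]=3,scc[2]=2,scc[3]=4,scc[4]=?,scc[5]=?,scc[6]=0,scc[7]=?,scc[8]=?)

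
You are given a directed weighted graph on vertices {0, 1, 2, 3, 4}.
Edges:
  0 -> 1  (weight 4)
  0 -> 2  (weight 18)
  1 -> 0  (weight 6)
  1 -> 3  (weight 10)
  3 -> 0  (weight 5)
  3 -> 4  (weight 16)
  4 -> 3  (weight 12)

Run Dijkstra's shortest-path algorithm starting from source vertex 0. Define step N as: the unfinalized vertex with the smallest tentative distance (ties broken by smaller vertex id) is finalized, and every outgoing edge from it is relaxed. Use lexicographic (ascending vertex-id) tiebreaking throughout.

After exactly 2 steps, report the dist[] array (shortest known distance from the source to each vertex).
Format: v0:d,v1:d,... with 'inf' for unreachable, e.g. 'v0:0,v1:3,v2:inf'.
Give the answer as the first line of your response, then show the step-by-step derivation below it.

v0:0,v1:4,v2:18,v3:14,v4:inf

step 1: dist = v0:0,v1:4,v2:18,v3:inf,v4:inf
step 2: dist = v0:0,v1:4,v2:18,v3:14,v4:inf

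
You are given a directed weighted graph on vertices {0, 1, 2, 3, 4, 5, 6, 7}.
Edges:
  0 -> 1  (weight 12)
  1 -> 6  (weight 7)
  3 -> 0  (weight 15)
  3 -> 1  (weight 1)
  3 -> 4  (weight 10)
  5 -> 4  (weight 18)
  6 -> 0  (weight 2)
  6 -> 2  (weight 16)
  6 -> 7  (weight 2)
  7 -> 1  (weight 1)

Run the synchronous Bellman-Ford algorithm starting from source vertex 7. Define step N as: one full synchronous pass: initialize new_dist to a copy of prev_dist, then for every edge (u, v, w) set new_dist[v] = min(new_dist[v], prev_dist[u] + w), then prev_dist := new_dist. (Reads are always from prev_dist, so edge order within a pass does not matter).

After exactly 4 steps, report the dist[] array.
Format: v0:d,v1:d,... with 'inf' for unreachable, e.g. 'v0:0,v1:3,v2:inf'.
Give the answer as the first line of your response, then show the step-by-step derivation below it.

v0:10,v1:1,v2:24,v3:inf,v4:inf,v5:inf,v6:8,v7:0

step 1: dist = v0:inf,v1:1,v2:inf,v3:inf,v4:inf,v5:inf,v6:inf,v7:0
step 2: dist = v0:inf,v1:1,v2:inf,v3:inf,v4:inf,v5:inf,v6:8,v7:0
step 3: dist = v0:10,v1:1,v2:24,v3:inf,v4:inf,v5:inf,v6:8,v7:0
step 4: dist = v0:10,v1:1,v2:24,v3:inf,v4:inf,v5:inf,v6:8,v7:0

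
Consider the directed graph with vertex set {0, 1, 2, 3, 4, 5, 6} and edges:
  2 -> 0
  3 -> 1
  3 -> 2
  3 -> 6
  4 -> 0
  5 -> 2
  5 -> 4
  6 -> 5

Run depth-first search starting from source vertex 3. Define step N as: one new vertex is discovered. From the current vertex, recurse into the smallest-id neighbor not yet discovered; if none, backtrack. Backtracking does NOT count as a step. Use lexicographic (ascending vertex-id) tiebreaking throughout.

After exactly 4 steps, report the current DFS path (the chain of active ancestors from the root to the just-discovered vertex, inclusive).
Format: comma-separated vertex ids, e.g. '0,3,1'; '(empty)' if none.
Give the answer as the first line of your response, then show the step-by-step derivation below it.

3,2,0

step 1: discover 3; path=3; order=3
step 2: discover 1; path=3>1; order=3,1
step 3: discover 2; path=3>2; order=3,1,2
step 4: discover 0; path=3>2>0; order=3,1,2,0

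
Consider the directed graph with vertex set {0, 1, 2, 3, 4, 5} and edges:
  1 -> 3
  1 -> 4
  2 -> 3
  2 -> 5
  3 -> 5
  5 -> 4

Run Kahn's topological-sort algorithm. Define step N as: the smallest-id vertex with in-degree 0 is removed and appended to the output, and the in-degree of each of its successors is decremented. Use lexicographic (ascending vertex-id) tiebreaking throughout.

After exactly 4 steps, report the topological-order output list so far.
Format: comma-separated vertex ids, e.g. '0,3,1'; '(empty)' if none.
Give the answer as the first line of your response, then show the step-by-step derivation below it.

0,1,2,3

step 1: output 0; order=[0]; indeg=(0,0,0,2,2,2)
step 2: output 1; order=[0,1]; indeg=(0,0,0,1,1,2)
step 3: output 2; order=[0,1,2]; indeg=(0,0,0,0,1,1)
step 4: output 3; order=[0,1,2,3]; indeg=(0,0,0,0,1,0)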